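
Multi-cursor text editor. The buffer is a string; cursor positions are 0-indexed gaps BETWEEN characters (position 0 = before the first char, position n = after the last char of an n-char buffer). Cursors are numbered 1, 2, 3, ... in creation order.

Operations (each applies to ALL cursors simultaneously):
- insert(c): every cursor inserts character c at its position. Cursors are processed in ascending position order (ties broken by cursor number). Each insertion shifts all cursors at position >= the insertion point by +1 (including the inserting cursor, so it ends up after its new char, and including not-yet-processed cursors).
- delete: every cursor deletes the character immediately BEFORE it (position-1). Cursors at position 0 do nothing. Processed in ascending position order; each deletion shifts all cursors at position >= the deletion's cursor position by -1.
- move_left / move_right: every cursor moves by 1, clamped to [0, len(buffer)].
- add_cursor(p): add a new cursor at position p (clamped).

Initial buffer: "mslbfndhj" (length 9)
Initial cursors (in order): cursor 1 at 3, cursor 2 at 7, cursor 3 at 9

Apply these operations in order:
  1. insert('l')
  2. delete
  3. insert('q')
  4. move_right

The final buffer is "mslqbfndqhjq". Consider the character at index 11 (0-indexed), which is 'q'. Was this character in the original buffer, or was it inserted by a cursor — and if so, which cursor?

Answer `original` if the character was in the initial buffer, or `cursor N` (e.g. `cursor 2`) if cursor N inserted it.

Answer: cursor 3

Derivation:
After op 1 (insert('l')): buffer="msllbfndlhjl" (len 12), cursors c1@4 c2@9 c3@12, authorship ...1....2..3
After op 2 (delete): buffer="mslbfndhj" (len 9), cursors c1@3 c2@7 c3@9, authorship .........
After op 3 (insert('q')): buffer="mslqbfndqhjq" (len 12), cursors c1@4 c2@9 c3@12, authorship ...1....2..3
After op 4 (move_right): buffer="mslqbfndqhjq" (len 12), cursors c1@5 c2@10 c3@12, authorship ...1....2..3
Authorship (.=original, N=cursor N): . . . 1 . . . . 2 . . 3
Index 11: author = 3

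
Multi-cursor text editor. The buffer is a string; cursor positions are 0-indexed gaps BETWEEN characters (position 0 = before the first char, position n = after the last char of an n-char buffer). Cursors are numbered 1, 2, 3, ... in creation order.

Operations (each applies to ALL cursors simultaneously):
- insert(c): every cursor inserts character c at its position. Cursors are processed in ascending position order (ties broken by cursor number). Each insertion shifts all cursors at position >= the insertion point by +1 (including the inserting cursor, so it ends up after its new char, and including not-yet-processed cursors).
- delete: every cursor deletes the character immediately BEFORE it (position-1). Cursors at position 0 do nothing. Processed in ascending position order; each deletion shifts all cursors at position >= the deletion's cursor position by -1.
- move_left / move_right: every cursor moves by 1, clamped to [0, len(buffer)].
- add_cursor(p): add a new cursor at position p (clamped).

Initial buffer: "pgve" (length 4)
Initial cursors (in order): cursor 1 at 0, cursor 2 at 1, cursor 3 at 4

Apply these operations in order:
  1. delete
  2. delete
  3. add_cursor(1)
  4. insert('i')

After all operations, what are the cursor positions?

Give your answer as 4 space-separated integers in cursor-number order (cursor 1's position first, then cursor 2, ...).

After op 1 (delete): buffer="gv" (len 2), cursors c1@0 c2@0 c3@2, authorship ..
After op 2 (delete): buffer="g" (len 1), cursors c1@0 c2@0 c3@1, authorship .
After op 3 (add_cursor(1)): buffer="g" (len 1), cursors c1@0 c2@0 c3@1 c4@1, authorship .
After op 4 (insert('i')): buffer="iigii" (len 5), cursors c1@2 c2@2 c3@5 c4@5, authorship 12.34

Answer: 2 2 5 5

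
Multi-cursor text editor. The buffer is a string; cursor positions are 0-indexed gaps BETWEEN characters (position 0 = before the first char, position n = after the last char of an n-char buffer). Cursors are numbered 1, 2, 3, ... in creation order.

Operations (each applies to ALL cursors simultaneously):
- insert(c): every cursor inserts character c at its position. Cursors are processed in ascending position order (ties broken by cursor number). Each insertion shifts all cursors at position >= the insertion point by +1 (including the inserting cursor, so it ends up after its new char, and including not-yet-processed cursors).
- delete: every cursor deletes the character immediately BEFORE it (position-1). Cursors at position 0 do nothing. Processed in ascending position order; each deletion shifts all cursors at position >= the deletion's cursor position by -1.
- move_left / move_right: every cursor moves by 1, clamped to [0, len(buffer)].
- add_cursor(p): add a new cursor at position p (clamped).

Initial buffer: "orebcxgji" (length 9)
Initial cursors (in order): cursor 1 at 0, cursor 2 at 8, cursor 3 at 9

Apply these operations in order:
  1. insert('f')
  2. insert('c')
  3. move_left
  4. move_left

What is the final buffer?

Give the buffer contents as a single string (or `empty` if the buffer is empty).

Answer: fcorebcxgjfcifc

Derivation:
After op 1 (insert('f')): buffer="forebcxgjfif" (len 12), cursors c1@1 c2@10 c3@12, authorship 1........2.3
After op 2 (insert('c')): buffer="fcorebcxgjfcifc" (len 15), cursors c1@2 c2@12 c3@15, authorship 11........22.33
After op 3 (move_left): buffer="fcorebcxgjfcifc" (len 15), cursors c1@1 c2@11 c3@14, authorship 11........22.33
After op 4 (move_left): buffer="fcorebcxgjfcifc" (len 15), cursors c1@0 c2@10 c3@13, authorship 11........22.33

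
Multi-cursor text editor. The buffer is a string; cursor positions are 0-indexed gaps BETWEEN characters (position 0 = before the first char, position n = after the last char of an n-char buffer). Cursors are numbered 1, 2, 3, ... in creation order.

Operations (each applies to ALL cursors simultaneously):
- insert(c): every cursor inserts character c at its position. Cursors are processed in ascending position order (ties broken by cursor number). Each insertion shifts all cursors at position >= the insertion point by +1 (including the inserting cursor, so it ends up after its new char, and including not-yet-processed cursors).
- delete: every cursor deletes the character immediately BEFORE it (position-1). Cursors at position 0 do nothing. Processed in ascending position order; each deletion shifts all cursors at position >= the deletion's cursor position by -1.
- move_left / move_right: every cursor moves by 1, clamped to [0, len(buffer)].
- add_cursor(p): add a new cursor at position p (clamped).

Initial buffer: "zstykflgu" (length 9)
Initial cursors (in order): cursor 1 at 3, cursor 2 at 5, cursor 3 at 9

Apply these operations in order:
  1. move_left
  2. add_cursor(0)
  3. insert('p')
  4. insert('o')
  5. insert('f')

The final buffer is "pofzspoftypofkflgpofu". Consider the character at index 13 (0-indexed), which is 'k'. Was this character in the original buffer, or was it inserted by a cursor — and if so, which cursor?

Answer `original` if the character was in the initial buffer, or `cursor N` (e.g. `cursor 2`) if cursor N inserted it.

Answer: original

Derivation:
After op 1 (move_left): buffer="zstykflgu" (len 9), cursors c1@2 c2@4 c3@8, authorship .........
After op 2 (add_cursor(0)): buffer="zstykflgu" (len 9), cursors c4@0 c1@2 c2@4 c3@8, authorship .........
After op 3 (insert('p')): buffer="pzsptypkflgpu" (len 13), cursors c4@1 c1@4 c2@7 c3@12, authorship 4..1..2....3.
After op 4 (insert('o')): buffer="pozspotypokflgpou" (len 17), cursors c4@2 c1@6 c2@10 c3@16, authorship 44..11..22....33.
After op 5 (insert('f')): buffer="pofzspoftypofkflgpofu" (len 21), cursors c4@3 c1@8 c2@13 c3@20, authorship 444..111..222....333.
Authorship (.=original, N=cursor N): 4 4 4 . . 1 1 1 . . 2 2 2 . . . . 3 3 3 .
Index 13: author = original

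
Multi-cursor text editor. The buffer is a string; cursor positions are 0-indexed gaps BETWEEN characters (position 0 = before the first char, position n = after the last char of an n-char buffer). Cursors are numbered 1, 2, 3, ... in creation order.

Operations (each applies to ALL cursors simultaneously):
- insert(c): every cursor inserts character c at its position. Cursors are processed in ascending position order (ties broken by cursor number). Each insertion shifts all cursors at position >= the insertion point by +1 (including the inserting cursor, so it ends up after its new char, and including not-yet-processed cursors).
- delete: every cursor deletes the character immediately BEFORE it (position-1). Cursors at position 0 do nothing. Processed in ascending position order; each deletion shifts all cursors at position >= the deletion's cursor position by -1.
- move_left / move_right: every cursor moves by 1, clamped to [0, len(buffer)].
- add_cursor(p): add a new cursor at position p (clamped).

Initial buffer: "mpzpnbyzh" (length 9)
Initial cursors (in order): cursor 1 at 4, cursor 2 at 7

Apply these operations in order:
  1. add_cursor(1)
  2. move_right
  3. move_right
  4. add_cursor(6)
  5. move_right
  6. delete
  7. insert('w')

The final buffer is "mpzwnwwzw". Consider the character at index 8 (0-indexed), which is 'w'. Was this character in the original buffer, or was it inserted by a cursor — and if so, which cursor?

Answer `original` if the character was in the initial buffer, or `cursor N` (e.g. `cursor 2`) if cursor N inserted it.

Answer: cursor 2

Derivation:
After op 1 (add_cursor(1)): buffer="mpzpnbyzh" (len 9), cursors c3@1 c1@4 c2@7, authorship .........
After op 2 (move_right): buffer="mpzpnbyzh" (len 9), cursors c3@2 c1@5 c2@8, authorship .........
After op 3 (move_right): buffer="mpzpnbyzh" (len 9), cursors c3@3 c1@6 c2@9, authorship .........
After op 4 (add_cursor(6)): buffer="mpzpnbyzh" (len 9), cursors c3@3 c1@6 c4@6 c2@9, authorship .........
After op 5 (move_right): buffer="mpzpnbyzh" (len 9), cursors c3@4 c1@7 c4@7 c2@9, authorship .........
After op 6 (delete): buffer="mpznz" (len 5), cursors c3@3 c1@4 c4@4 c2@5, authorship .....
After op 7 (insert('w')): buffer="mpzwnwwzw" (len 9), cursors c3@4 c1@7 c4@7 c2@9, authorship ...3.14.2
Authorship (.=original, N=cursor N): . . . 3 . 1 4 . 2
Index 8: author = 2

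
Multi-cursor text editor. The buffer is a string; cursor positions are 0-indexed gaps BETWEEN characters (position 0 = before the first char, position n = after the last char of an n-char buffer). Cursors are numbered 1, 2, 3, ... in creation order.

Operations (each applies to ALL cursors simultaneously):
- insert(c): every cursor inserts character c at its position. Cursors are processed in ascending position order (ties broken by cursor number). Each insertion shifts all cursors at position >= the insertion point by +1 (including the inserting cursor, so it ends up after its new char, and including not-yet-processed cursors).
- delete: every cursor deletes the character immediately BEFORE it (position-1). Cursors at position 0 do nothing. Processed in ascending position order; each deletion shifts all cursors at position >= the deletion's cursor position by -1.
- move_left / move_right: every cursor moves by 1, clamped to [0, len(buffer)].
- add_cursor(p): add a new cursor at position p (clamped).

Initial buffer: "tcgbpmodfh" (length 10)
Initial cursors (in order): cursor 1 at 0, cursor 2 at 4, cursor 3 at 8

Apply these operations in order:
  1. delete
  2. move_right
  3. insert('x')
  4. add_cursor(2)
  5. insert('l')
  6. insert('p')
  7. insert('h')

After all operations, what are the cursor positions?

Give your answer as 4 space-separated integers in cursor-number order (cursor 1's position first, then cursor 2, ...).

After op 1 (delete): buffer="tcgpmofh" (len 8), cursors c1@0 c2@3 c3@6, authorship ........
After op 2 (move_right): buffer="tcgpmofh" (len 8), cursors c1@1 c2@4 c3@7, authorship ........
After op 3 (insert('x')): buffer="txcgpxmofxh" (len 11), cursors c1@2 c2@6 c3@10, authorship .1...2...3.
After op 4 (add_cursor(2)): buffer="txcgpxmofxh" (len 11), cursors c1@2 c4@2 c2@6 c3@10, authorship .1...2...3.
After op 5 (insert('l')): buffer="txllcgpxlmofxlh" (len 15), cursors c1@4 c4@4 c2@9 c3@14, authorship .114...22...33.
After op 6 (insert('p')): buffer="txllppcgpxlpmofxlph" (len 19), cursors c1@6 c4@6 c2@12 c3@18, authorship .11414...222...333.
After op 7 (insert('h')): buffer="txllpphhcgpxlphmofxlphh" (len 23), cursors c1@8 c4@8 c2@15 c3@22, authorship .1141414...2222...3333.

Answer: 8 15 22 8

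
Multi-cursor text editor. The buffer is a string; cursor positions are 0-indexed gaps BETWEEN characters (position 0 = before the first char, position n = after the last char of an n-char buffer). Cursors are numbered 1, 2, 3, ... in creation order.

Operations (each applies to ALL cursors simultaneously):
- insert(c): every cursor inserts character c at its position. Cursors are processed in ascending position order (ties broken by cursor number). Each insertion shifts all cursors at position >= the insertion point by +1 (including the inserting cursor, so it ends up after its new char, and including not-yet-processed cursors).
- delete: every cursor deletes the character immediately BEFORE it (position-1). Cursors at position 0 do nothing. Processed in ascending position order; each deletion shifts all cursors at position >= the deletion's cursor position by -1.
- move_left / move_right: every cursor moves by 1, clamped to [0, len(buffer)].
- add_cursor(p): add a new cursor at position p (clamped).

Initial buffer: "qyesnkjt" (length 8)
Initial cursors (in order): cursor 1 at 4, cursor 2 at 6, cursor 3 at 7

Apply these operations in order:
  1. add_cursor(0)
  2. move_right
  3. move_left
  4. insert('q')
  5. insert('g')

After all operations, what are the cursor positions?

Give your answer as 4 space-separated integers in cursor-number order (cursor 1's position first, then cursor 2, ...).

After op 1 (add_cursor(0)): buffer="qyesnkjt" (len 8), cursors c4@0 c1@4 c2@6 c3@7, authorship ........
After op 2 (move_right): buffer="qyesnkjt" (len 8), cursors c4@1 c1@5 c2@7 c3@8, authorship ........
After op 3 (move_left): buffer="qyesnkjt" (len 8), cursors c4@0 c1@4 c2@6 c3@7, authorship ........
After op 4 (insert('q')): buffer="qqyesqnkqjqt" (len 12), cursors c4@1 c1@6 c2@9 c3@11, authorship 4....1..2.3.
After op 5 (insert('g')): buffer="qgqyesqgnkqgjqgt" (len 16), cursors c4@2 c1@8 c2@12 c3@15, authorship 44....11..22.33.

Answer: 8 12 15 2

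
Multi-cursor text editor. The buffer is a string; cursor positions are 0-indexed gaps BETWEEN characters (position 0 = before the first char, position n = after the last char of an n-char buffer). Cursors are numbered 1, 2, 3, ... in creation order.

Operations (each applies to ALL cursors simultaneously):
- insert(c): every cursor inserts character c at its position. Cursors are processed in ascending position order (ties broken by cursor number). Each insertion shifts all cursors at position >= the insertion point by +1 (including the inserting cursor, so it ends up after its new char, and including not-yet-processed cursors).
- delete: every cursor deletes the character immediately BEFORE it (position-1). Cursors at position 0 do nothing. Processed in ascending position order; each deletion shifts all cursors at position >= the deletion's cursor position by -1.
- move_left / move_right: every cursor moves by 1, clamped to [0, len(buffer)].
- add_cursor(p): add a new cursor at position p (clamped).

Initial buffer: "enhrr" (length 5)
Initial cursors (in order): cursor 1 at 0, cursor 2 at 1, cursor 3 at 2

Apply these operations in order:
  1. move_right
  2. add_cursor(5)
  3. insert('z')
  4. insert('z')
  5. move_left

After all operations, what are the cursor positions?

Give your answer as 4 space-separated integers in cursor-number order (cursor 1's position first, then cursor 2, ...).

After op 1 (move_right): buffer="enhrr" (len 5), cursors c1@1 c2@2 c3@3, authorship .....
After op 2 (add_cursor(5)): buffer="enhrr" (len 5), cursors c1@1 c2@2 c3@3 c4@5, authorship .....
After op 3 (insert('z')): buffer="eznzhzrrz" (len 9), cursors c1@2 c2@4 c3@6 c4@9, authorship .1.2.3..4
After op 4 (insert('z')): buffer="ezznzzhzzrrzz" (len 13), cursors c1@3 c2@6 c3@9 c4@13, authorship .11.22.33..44
After op 5 (move_left): buffer="ezznzzhzzrrzz" (len 13), cursors c1@2 c2@5 c3@8 c4@12, authorship .11.22.33..44

Answer: 2 5 8 12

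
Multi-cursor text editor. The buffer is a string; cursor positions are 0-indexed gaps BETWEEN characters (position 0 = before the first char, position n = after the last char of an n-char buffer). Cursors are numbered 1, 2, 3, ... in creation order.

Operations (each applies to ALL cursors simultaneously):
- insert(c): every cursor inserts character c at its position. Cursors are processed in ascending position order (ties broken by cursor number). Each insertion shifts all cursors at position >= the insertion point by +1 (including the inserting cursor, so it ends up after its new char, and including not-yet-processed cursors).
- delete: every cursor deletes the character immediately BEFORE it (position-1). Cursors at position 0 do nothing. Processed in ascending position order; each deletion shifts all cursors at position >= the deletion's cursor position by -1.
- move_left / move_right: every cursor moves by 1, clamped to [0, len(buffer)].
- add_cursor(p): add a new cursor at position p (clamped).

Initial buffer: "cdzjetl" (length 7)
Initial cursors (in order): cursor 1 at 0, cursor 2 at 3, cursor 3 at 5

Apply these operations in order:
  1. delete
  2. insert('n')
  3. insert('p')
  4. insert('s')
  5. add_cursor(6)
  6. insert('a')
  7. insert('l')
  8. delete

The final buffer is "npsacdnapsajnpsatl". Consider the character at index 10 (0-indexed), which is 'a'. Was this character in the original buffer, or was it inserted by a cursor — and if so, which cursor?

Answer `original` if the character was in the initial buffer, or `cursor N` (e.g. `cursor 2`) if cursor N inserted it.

Answer: cursor 2

Derivation:
After op 1 (delete): buffer="cdjtl" (len 5), cursors c1@0 c2@2 c3@3, authorship .....
After op 2 (insert('n')): buffer="ncdnjntl" (len 8), cursors c1@1 c2@4 c3@6, authorship 1..2.3..
After op 3 (insert('p')): buffer="npcdnpjnptl" (len 11), cursors c1@2 c2@6 c3@9, authorship 11..22.33..
After op 4 (insert('s')): buffer="npscdnpsjnpstl" (len 14), cursors c1@3 c2@8 c3@12, authorship 111..222.333..
After op 5 (add_cursor(6)): buffer="npscdnpsjnpstl" (len 14), cursors c1@3 c4@6 c2@8 c3@12, authorship 111..222.333..
After op 6 (insert('a')): buffer="npsacdnapsajnpsatl" (len 18), cursors c1@4 c4@8 c2@11 c3@16, authorship 1111..24222.3333..
After op 7 (insert('l')): buffer="npsalcdnalpsaljnpsaltl" (len 22), cursors c1@5 c4@10 c2@14 c3@20, authorship 11111..2442222.33333..
After op 8 (delete): buffer="npsacdnapsajnpsatl" (len 18), cursors c1@4 c4@8 c2@11 c3@16, authorship 1111..24222.3333..
Authorship (.=original, N=cursor N): 1 1 1 1 . . 2 4 2 2 2 . 3 3 3 3 . .
Index 10: author = 2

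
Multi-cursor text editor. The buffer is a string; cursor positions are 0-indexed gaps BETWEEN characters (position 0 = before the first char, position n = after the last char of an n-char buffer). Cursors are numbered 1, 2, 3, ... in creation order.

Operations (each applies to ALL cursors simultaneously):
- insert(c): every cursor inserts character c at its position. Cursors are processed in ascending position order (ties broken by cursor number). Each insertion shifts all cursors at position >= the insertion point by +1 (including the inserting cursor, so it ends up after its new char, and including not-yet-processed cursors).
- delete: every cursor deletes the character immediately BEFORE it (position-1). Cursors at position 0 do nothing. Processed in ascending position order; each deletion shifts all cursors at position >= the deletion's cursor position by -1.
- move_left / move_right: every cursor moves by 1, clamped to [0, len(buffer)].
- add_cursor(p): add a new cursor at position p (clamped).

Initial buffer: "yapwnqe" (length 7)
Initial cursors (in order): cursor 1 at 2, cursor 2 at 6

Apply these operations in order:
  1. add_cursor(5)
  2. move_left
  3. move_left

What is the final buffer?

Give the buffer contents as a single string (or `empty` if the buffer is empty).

Answer: yapwnqe

Derivation:
After op 1 (add_cursor(5)): buffer="yapwnqe" (len 7), cursors c1@2 c3@5 c2@6, authorship .......
After op 2 (move_left): buffer="yapwnqe" (len 7), cursors c1@1 c3@4 c2@5, authorship .......
After op 3 (move_left): buffer="yapwnqe" (len 7), cursors c1@0 c3@3 c2@4, authorship .......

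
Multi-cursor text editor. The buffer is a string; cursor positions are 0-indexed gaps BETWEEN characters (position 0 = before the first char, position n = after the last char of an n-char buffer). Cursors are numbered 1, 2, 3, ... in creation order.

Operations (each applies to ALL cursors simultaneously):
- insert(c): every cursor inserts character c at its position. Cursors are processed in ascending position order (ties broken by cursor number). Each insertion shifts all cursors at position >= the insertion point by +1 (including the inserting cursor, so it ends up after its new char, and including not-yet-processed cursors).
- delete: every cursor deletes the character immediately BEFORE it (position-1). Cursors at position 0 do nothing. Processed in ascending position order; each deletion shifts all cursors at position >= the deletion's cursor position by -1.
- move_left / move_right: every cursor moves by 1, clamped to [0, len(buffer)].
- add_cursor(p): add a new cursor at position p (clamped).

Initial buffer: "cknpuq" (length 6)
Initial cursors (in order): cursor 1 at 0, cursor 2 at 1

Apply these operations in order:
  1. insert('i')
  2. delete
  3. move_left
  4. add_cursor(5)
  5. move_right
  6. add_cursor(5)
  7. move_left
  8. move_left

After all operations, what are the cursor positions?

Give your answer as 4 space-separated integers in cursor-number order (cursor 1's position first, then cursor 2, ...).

After op 1 (insert('i')): buffer="iciknpuq" (len 8), cursors c1@1 c2@3, authorship 1.2.....
After op 2 (delete): buffer="cknpuq" (len 6), cursors c1@0 c2@1, authorship ......
After op 3 (move_left): buffer="cknpuq" (len 6), cursors c1@0 c2@0, authorship ......
After op 4 (add_cursor(5)): buffer="cknpuq" (len 6), cursors c1@0 c2@0 c3@5, authorship ......
After op 5 (move_right): buffer="cknpuq" (len 6), cursors c1@1 c2@1 c3@6, authorship ......
After op 6 (add_cursor(5)): buffer="cknpuq" (len 6), cursors c1@1 c2@1 c4@5 c3@6, authorship ......
After op 7 (move_left): buffer="cknpuq" (len 6), cursors c1@0 c2@0 c4@4 c3@5, authorship ......
After op 8 (move_left): buffer="cknpuq" (len 6), cursors c1@0 c2@0 c4@3 c3@4, authorship ......

Answer: 0 0 4 3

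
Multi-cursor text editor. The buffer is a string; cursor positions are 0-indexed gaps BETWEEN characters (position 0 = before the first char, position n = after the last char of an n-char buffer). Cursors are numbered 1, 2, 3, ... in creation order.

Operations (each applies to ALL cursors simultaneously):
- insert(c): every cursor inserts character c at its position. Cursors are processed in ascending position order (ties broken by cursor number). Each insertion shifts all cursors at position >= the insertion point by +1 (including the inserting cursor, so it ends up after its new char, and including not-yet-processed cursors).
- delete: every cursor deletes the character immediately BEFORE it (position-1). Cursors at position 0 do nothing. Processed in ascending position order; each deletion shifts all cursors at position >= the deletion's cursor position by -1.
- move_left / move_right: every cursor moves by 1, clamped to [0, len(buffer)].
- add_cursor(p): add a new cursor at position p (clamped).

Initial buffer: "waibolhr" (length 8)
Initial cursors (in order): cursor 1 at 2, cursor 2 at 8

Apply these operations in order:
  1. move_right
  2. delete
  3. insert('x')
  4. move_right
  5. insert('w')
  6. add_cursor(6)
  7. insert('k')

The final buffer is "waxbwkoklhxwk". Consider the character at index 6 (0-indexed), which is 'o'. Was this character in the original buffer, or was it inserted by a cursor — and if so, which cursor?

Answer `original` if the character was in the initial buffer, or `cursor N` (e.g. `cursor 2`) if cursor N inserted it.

After op 1 (move_right): buffer="waibolhr" (len 8), cursors c1@3 c2@8, authorship ........
After op 2 (delete): buffer="wabolh" (len 6), cursors c1@2 c2@6, authorship ......
After op 3 (insert('x')): buffer="waxbolhx" (len 8), cursors c1@3 c2@8, authorship ..1....2
After op 4 (move_right): buffer="waxbolhx" (len 8), cursors c1@4 c2@8, authorship ..1....2
After op 5 (insert('w')): buffer="waxbwolhxw" (len 10), cursors c1@5 c2@10, authorship ..1.1...22
After op 6 (add_cursor(6)): buffer="waxbwolhxw" (len 10), cursors c1@5 c3@6 c2@10, authorship ..1.1...22
After op 7 (insert('k')): buffer="waxbwkoklhxwk" (len 13), cursors c1@6 c3@8 c2@13, authorship ..1.11.3..222
Authorship (.=original, N=cursor N): . . 1 . 1 1 . 3 . . 2 2 2
Index 6: author = original

Answer: original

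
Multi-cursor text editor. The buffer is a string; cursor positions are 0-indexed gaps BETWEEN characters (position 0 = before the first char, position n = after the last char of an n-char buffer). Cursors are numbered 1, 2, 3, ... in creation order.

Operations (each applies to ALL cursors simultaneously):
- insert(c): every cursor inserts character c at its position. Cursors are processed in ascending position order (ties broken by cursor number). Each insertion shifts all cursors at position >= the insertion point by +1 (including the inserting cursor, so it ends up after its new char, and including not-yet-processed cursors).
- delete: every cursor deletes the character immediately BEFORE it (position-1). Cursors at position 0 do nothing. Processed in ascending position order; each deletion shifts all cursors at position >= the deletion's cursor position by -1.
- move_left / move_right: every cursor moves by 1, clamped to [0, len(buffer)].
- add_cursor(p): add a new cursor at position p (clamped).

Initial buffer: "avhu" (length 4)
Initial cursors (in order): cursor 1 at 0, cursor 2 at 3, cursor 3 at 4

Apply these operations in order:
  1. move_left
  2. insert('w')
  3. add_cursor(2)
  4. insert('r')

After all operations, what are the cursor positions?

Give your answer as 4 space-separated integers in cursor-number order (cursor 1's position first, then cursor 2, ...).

After op 1 (move_left): buffer="avhu" (len 4), cursors c1@0 c2@2 c3@3, authorship ....
After op 2 (insert('w')): buffer="wavwhwu" (len 7), cursors c1@1 c2@4 c3@6, authorship 1..2.3.
After op 3 (add_cursor(2)): buffer="wavwhwu" (len 7), cursors c1@1 c4@2 c2@4 c3@6, authorship 1..2.3.
After op 4 (insert('r')): buffer="wrarvwrhwru" (len 11), cursors c1@2 c4@4 c2@7 c3@10, authorship 11.4.22.33.

Answer: 2 7 10 4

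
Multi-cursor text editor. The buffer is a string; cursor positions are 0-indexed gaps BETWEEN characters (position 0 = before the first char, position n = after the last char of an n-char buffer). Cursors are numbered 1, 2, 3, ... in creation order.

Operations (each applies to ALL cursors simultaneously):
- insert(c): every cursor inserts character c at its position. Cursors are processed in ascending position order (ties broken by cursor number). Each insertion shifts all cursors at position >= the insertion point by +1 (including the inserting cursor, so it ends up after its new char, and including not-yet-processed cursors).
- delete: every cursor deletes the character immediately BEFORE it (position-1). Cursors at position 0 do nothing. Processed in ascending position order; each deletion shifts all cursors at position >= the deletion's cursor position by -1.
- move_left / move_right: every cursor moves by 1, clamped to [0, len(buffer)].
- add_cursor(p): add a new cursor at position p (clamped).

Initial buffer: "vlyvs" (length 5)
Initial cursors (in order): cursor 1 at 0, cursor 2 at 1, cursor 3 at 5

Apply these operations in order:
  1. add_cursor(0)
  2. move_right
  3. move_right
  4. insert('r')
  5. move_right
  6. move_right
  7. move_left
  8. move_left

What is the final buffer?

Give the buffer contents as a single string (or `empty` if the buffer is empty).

Answer: vlrryrvsr

Derivation:
After op 1 (add_cursor(0)): buffer="vlyvs" (len 5), cursors c1@0 c4@0 c2@1 c3@5, authorship .....
After op 2 (move_right): buffer="vlyvs" (len 5), cursors c1@1 c4@1 c2@2 c3@5, authorship .....
After op 3 (move_right): buffer="vlyvs" (len 5), cursors c1@2 c4@2 c2@3 c3@5, authorship .....
After op 4 (insert('r')): buffer="vlrryrvsr" (len 9), cursors c1@4 c4@4 c2@6 c3@9, authorship ..14.2..3
After op 5 (move_right): buffer="vlrryrvsr" (len 9), cursors c1@5 c4@5 c2@7 c3@9, authorship ..14.2..3
After op 6 (move_right): buffer="vlrryrvsr" (len 9), cursors c1@6 c4@6 c2@8 c3@9, authorship ..14.2..3
After op 7 (move_left): buffer="vlrryrvsr" (len 9), cursors c1@5 c4@5 c2@7 c3@8, authorship ..14.2..3
After op 8 (move_left): buffer="vlrryrvsr" (len 9), cursors c1@4 c4@4 c2@6 c3@7, authorship ..14.2..3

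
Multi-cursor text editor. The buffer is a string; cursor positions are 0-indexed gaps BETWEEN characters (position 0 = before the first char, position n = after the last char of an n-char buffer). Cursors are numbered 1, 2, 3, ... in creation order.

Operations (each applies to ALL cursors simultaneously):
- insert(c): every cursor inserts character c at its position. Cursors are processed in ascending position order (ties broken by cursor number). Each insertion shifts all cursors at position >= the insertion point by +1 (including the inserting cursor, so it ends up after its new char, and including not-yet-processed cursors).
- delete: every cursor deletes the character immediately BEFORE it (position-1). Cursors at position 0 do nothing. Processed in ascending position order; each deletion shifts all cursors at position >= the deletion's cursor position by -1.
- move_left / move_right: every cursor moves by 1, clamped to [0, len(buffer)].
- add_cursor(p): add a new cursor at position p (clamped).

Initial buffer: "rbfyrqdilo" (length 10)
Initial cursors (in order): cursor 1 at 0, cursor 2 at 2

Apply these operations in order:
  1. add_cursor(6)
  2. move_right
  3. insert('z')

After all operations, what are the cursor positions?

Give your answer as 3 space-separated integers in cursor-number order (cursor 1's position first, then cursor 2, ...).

After op 1 (add_cursor(6)): buffer="rbfyrqdilo" (len 10), cursors c1@0 c2@2 c3@6, authorship ..........
After op 2 (move_right): buffer="rbfyrqdilo" (len 10), cursors c1@1 c2@3 c3@7, authorship ..........
After op 3 (insert('z')): buffer="rzbfzyrqdzilo" (len 13), cursors c1@2 c2@5 c3@10, authorship .1..2....3...

Answer: 2 5 10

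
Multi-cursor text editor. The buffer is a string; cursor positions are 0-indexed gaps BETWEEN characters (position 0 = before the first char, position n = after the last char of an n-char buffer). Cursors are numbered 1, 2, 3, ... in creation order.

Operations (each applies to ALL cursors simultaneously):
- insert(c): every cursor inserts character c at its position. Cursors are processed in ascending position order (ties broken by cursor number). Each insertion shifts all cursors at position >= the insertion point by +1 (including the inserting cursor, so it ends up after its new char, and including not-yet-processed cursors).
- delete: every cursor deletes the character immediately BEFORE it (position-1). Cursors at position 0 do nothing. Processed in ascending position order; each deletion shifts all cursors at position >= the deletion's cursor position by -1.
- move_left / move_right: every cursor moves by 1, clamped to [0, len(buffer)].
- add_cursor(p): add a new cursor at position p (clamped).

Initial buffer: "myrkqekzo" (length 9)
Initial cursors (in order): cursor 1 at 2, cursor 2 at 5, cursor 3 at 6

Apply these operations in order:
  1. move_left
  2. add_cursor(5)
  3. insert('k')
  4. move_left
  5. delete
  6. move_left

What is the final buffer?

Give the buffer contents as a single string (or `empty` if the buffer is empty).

Answer: kyrkkekzo

Derivation:
After op 1 (move_left): buffer="myrkqekzo" (len 9), cursors c1@1 c2@4 c3@5, authorship .........
After op 2 (add_cursor(5)): buffer="myrkqekzo" (len 9), cursors c1@1 c2@4 c3@5 c4@5, authorship .........
After op 3 (insert('k')): buffer="mkyrkkqkkekzo" (len 13), cursors c1@2 c2@6 c3@9 c4@9, authorship .1...2.34....
After op 4 (move_left): buffer="mkyrkkqkkekzo" (len 13), cursors c1@1 c2@5 c3@8 c4@8, authorship .1...2.34....
After op 5 (delete): buffer="kyrkkekzo" (len 9), cursors c1@0 c2@3 c3@4 c4@4, authorship 1..24....
After op 6 (move_left): buffer="kyrkkekzo" (len 9), cursors c1@0 c2@2 c3@3 c4@3, authorship 1..24....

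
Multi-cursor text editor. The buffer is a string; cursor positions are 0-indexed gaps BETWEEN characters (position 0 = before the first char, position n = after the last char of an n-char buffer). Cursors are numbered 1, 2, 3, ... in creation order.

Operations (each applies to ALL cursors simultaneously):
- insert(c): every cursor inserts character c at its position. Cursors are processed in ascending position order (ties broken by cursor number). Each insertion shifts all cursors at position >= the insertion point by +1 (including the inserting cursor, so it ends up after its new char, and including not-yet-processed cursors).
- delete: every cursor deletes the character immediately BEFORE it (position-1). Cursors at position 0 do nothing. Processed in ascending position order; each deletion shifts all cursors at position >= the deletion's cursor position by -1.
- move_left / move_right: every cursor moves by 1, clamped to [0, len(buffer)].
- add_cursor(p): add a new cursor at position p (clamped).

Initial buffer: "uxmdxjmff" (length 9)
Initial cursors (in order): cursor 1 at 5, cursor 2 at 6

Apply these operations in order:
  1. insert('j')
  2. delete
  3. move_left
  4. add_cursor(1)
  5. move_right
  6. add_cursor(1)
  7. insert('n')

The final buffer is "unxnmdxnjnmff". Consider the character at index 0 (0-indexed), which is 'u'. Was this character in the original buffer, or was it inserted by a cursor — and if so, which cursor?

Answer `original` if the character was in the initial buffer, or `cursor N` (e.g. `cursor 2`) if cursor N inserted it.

After op 1 (insert('j')): buffer="uxmdxjjjmff" (len 11), cursors c1@6 c2@8, authorship .....1.2...
After op 2 (delete): buffer="uxmdxjmff" (len 9), cursors c1@5 c2@6, authorship .........
After op 3 (move_left): buffer="uxmdxjmff" (len 9), cursors c1@4 c2@5, authorship .........
After op 4 (add_cursor(1)): buffer="uxmdxjmff" (len 9), cursors c3@1 c1@4 c2@5, authorship .........
After op 5 (move_right): buffer="uxmdxjmff" (len 9), cursors c3@2 c1@5 c2@6, authorship .........
After op 6 (add_cursor(1)): buffer="uxmdxjmff" (len 9), cursors c4@1 c3@2 c1@5 c2@6, authorship .........
After op 7 (insert('n')): buffer="unxnmdxnjnmff" (len 13), cursors c4@2 c3@4 c1@8 c2@10, authorship .4.3...1.2...
Authorship (.=original, N=cursor N): . 4 . 3 . . . 1 . 2 . . .
Index 0: author = original

Answer: original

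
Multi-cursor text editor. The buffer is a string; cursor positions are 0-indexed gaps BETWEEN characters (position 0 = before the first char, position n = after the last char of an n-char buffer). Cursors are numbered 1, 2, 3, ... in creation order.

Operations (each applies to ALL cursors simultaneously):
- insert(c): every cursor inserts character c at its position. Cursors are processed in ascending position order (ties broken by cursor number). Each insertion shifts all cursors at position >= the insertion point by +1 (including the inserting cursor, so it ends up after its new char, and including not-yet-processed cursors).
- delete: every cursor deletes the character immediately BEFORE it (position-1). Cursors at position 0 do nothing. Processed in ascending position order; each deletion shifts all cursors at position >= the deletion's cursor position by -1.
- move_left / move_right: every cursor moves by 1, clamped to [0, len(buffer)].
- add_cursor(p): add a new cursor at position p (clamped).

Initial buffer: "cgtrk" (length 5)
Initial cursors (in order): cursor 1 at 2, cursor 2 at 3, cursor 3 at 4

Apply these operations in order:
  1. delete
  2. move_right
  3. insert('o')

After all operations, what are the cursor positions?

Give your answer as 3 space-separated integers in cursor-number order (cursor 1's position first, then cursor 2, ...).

After op 1 (delete): buffer="ck" (len 2), cursors c1@1 c2@1 c3@1, authorship ..
After op 2 (move_right): buffer="ck" (len 2), cursors c1@2 c2@2 c3@2, authorship ..
After op 3 (insert('o')): buffer="ckooo" (len 5), cursors c1@5 c2@5 c3@5, authorship ..123

Answer: 5 5 5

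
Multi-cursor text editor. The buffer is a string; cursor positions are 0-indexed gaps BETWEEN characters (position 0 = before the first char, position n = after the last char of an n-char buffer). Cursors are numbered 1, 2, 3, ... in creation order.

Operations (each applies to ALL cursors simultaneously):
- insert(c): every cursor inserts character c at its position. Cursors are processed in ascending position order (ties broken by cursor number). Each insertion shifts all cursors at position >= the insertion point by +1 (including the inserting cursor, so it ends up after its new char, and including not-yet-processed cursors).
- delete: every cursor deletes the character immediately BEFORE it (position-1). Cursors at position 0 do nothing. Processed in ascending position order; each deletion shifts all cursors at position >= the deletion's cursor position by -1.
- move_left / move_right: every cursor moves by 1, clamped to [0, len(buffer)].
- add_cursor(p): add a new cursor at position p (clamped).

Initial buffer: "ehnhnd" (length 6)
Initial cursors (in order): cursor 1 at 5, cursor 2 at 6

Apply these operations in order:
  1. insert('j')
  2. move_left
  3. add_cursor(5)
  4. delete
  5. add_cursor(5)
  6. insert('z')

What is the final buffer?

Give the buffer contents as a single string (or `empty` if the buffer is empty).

After op 1 (insert('j')): buffer="ehnhnjdj" (len 8), cursors c1@6 c2@8, authorship .....1.2
After op 2 (move_left): buffer="ehnhnjdj" (len 8), cursors c1@5 c2@7, authorship .....1.2
After op 3 (add_cursor(5)): buffer="ehnhnjdj" (len 8), cursors c1@5 c3@5 c2@7, authorship .....1.2
After op 4 (delete): buffer="ehnjj" (len 5), cursors c1@3 c3@3 c2@4, authorship ...12
After op 5 (add_cursor(5)): buffer="ehnjj" (len 5), cursors c1@3 c3@3 c2@4 c4@5, authorship ...12
After op 6 (insert('z')): buffer="ehnzzjzjz" (len 9), cursors c1@5 c3@5 c2@7 c4@9, authorship ...131224

Answer: ehnzzjzjz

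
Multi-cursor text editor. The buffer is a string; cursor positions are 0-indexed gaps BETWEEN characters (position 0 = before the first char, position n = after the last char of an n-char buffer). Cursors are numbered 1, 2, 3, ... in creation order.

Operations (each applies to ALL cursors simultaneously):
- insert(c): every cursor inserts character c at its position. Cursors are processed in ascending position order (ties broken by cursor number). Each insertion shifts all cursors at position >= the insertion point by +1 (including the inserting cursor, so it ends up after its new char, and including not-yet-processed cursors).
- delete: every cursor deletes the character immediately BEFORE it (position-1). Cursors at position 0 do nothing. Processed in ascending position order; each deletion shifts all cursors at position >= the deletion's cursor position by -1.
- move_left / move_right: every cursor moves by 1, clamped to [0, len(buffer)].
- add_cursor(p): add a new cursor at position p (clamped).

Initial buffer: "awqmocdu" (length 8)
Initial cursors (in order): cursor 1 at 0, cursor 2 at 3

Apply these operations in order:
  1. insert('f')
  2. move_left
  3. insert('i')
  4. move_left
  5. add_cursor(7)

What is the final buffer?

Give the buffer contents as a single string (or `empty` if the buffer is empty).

After op 1 (insert('f')): buffer="fawqfmocdu" (len 10), cursors c1@1 c2@5, authorship 1...2.....
After op 2 (move_left): buffer="fawqfmocdu" (len 10), cursors c1@0 c2@4, authorship 1...2.....
After op 3 (insert('i')): buffer="ifawqifmocdu" (len 12), cursors c1@1 c2@6, authorship 11...22.....
After op 4 (move_left): buffer="ifawqifmocdu" (len 12), cursors c1@0 c2@5, authorship 11...22.....
After op 5 (add_cursor(7)): buffer="ifawqifmocdu" (len 12), cursors c1@0 c2@5 c3@7, authorship 11...22.....

Answer: ifawqifmocdu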